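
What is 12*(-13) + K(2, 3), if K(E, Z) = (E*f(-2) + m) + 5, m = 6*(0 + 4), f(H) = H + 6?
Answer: -119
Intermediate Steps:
f(H) = 6 + H
m = 24 (m = 6*4 = 24)
K(E, Z) = 29 + 4*E (K(E, Z) = (E*(6 - 2) + 24) + 5 = (E*4 + 24) + 5 = (4*E + 24) + 5 = (24 + 4*E) + 5 = 29 + 4*E)
12*(-13) + K(2, 3) = 12*(-13) + (29 + 4*2) = -156 + (29 + 8) = -156 + 37 = -119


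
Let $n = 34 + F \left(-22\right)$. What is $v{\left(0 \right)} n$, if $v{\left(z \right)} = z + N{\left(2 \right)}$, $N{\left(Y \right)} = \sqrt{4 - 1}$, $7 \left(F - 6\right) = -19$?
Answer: $- \frac{268 \sqrt{3}}{7} \approx -66.313$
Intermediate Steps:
$F = \frac{23}{7}$ ($F = 6 + \frac{1}{7} \left(-19\right) = 6 - \frac{19}{7} = \frac{23}{7} \approx 3.2857$)
$N{\left(Y \right)} = \sqrt{3}$
$v{\left(z \right)} = z + \sqrt{3}$
$n = - \frac{268}{7}$ ($n = 34 + \frac{23}{7} \left(-22\right) = 34 - \frac{506}{7} = - \frac{268}{7} \approx -38.286$)
$v{\left(0 \right)} n = \left(0 + \sqrt{3}\right) \left(- \frac{268}{7}\right) = \sqrt{3} \left(- \frac{268}{7}\right) = - \frac{268 \sqrt{3}}{7}$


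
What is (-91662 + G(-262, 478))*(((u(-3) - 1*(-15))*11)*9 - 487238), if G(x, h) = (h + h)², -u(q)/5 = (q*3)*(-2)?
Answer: -406748523662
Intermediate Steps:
u(q) = 30*q (u(q) = -5*q*3*(-2) = -5*3*q*(-2) = -(-30)*q = 30*q)
G(x, h) = 4*h² (G(x, h) = (2*h)² = 4*h²)
(-91662 + G(-262, 478))*(((u(-3) - 1*(-15))*11)*9 - 487238) = (-91662 + 4*478²)*(((30*(-3) - 1*(-15))*11)*9 - 487238) = (-91662 + 4*228484)*(((-90 + 15)*11)*9 - 487238) = (-91662 + 913936)*(-75*11*9 - 487238) = 822274*(-825*9 - 487238) = 822274*(-7425 - 487238) = 822274*(-494663) = -406748523662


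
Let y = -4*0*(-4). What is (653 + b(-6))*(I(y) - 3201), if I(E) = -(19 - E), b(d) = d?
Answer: -2083340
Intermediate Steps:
y = 0 (y = 0*(-4) = 0)
I(E) = -19 + E
(653 + b(-6))*(I(y) - 3201) = (653 - 6)*((-19 + 0) - 3201) = 647*(-19 - 3201) = 647*(-3220) = -2083340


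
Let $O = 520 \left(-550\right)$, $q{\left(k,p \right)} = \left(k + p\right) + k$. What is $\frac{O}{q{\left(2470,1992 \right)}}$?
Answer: $- \frac{71500}{1733} \approx -41.258$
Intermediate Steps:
$q{\left(k,p \right)} = p + 2 k$
$O = -286000$
$\frac{O}{q{\left(2470,1992 \right)}} = - \frac{286000}{1992 + 2 \cdot 2470} = - \frac{286000}{1992 + 4940} = - \frac{286000}{6932} = \left(-286000\right) \frac{1}{6932} = - \frac{71500}{1733}$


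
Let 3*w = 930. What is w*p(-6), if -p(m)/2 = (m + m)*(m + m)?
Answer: -89280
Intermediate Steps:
p(m) = -8*m² (p(m) = -2*(m + m)*(m + m) = -2*2*m*2*m = -8*m²)
w = 310 (w = (⅓)*930 = 310)
w*p(-6) = 310*(-8*(-6)²) = 310*(-8*36) = 310*(-288) = -89280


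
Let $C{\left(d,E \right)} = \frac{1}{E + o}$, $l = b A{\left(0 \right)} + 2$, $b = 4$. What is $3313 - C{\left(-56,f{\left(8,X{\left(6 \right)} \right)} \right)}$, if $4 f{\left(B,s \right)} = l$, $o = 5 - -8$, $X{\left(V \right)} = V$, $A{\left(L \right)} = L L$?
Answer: $\frac{89449}{27} \approx 3312.9$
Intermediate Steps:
$A{\left(L \right)} = L^{2}$
$o = 13$ ($o = 5 + 8 = 13$)
$l = 2$ ($l = 4 \cdot 0^{2} + 2 = 4 \cdot 0 + 2 = 0 + 2 = 2$)
$f{\left(B,s \right)} = \frac{1}{2}$ ($f{\left(B,s \right)} = \frac{1}{4} \cdot 2 = \frac{1}{2}$)
$C{\left(d,E \right)} = \frac{1}{13 + E}$ ($C{\left(d,E \right)} = \frac{1}{E + 13} = \frac{1}{13 + E}$)
$3313 - C{\left(-56,f{\left(8,X{\left(6 \right)} \right)} \right)} = 3313 - \frac{1}{13 + \frac{1}{2}} = 3313 - \frac{1}{\frac{27}{2}} = 3313 - \frac{2}{27} = \frac{89449}{27}$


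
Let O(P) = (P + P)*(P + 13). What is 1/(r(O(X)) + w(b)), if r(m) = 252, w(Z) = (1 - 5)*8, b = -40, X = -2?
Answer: 1/220 ≈ 0.0045455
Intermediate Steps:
O(P) = 2*P*(13 + P) (O(P) = (2*P)*(13 + P) = 2*P*(13 + P))
w(Z) = -32 (w(Z) = -4*8 = -32)
1/(r(O(X)) + w(b)) = 1/(252 - 32) = 1/220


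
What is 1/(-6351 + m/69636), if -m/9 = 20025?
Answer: -23212/147479487 ≈ -0.00015739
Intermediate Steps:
m = -180225 (m = -9*20025 = -180225)
1/(-6351 + m/69636) = 1/(-6351 - 180225/69636) = 1/(-6351 - 180225*1/69636) = 1/(-6351 - 60075/23212) = 1/(-147479487/23212) = -23212/147479487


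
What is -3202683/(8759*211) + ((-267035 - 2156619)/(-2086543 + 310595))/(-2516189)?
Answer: -376620537365526419/217333607996746306 ≈ -1.7329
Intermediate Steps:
-3202683/(8759*211) + ((-267035 - 2156619)/(-2086543 + 310595))/(-2516189) = -3202683/1848149 - 2423654/(-1775948)*(-1/2516189) = -3202683*1/1848149 - 2423654*(-1/1775948)*(-1/2516189) = -3202683/1848149 + (1211827/887974)*(-1/2516189) = -3202683/1848149 - 1211827/2234310411086 = -376620537365526419/217333607996746306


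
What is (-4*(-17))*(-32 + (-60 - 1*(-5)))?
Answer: -5916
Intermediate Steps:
(-4*(-17))*(-32 + (-60 - 1*(-5))) = 68*(-32 + (-60 + 5)) = 68*(-32 - 55) = 68*(-87) = -5916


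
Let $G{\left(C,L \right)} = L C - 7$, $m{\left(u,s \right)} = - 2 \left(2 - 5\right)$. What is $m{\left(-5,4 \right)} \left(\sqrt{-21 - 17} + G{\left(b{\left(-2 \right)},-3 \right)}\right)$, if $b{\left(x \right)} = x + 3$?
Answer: $-60 + 6 i \sqrt{38} \approx -60.0 + 36.987 i$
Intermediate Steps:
$m{\left(u,s \right)} = 6$ ($m{\left(u,s \right)} = \left(-2\right) \left(-3\right) = 6$)
$b{\left(x \right)} = 3 + x$
$G{\left(C,L \right)} = -7 + C L$ ($G{\left(C,L \right)} = C L - 7 = -7 + C L$)
$m{\left(-5,4 \right)} \left(\sqrt{-21 - 17} + G{\left(b{\left(-2 \right)},-3 \right)}\right) = 6 \left(\sqrt{-21 - 17} - \left(7 - \left(3 - 2\right) \left(-3\right)\right)\right) = 6 \left(\sqrt{-38} + \left(-7 + 1 \left(-3\right)\right)\right) = 6 \left(i \sqrt{38} - 10\right) = 6 \left(-10 + i \sqrt{38}\right) = -60 + 6 i \sqrt{38}$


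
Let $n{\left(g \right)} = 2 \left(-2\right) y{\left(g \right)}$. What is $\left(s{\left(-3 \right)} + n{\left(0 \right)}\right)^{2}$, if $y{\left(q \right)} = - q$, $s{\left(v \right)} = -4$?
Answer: $16$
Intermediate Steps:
$n{\left(g \right)} = 4 g$ ($n{\left(g \right)} = 2 \left(-2\right) \left(- g\right) = - 4 \left(- g\right) = 4 g$)
$\left(s{\left(-3 \right)} + n{\left(0 \right)}\right)^{2} = \left(-4 + 4 \cdot 0\right)^{2} = \left(-4 + 0\right)^{2} = \left(-4\right)^{2} = 16$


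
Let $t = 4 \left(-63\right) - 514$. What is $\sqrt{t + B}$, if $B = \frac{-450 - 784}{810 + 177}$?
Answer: $\frac{2 i \sqrt{186857853}}{987} \approx 27.699 i$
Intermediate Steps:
$t = -766$ ($t = -252 - 514 = -766$)
$B = - \frac{1234}{987}$ ($B = \frac{-450 + \left(-1187 + 403\right)}{987} = \left(-450 - 784\right) \frac{1}{987} = \left(-1234\right) \frac{1}{987} = - \frac{1234}{987} \approx -1.2503$)
$\sqrt{t + B} = \sqrt{-766 - \frac{1234}{987}} = \sqrt{- \frac{757276}{987}} = \frac{2 i \sqrt{186857853}}{987}$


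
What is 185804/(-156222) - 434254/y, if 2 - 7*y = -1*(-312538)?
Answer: 14886062849/1743749964 ≈ 8.5368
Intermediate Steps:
y = -44648 (y = 2/7 - (-1)*(-312538)/7 = 2/7 - ⅐*312538 = 2/7 - 312538/7 = -44648)
185804/(-156222) - 434254/y = 185804/(-156222) - 434254/(-44648) = 185804*(-1/156222) - 434254*(-1/44648) = -92902/78111 + 217127/22324 = 14886062849/1743749964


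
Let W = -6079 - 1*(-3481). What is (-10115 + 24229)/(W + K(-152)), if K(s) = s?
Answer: -7057/1375 ≈ -5.1324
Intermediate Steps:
W = -2598 (W = -6079 + 3481 = -2598)
(-10115 + 24229)/(W + K(-152)) = (-10115 + 24229)/(-2598 - 152) = 14114/(-2750) = 14114*(-1/2750) = -7057/1375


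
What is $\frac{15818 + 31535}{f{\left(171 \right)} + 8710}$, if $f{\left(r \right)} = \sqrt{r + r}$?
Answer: $\frac{206222315}{37931879} - \frac{142059 \sqrt{38}}{75863758} \approx 5.4251$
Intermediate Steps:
$f{\left(r \right)} = \sqrt{2} \sqrt{r}$ ($f{\left(r \right)} = \sqrt{2 r} = \sqrt{2} \sqrt{r}$)
$\frac{15818 + 31535}{f{\left(171 \right)} + 8710} = \frac{15818 + 31535}{\sqrt{2} \sqrt{171} + 8710} = \frac{47353}{\sqrt{2} \cdot 3 \sqrt{19} + 8710} = \frac{47353}{3 \sqrt{38} + 8710} = \frac{47353}{8710 + 3 \sqrt{38}}$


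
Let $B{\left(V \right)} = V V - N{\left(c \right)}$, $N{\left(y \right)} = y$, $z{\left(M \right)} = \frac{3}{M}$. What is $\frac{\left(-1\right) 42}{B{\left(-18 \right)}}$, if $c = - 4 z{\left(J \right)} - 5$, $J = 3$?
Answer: $- \frac{14}{111} \approx -0.12613$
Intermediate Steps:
$c = -9$ ($c = - 4 \cdot \frac{3}{3} - 5 = - 4 \cdot 3 \cdot \frac{1}{3} - 5 = \left(-4\right) 1 - 5 = -4 - 5 = -9$)
$B{\left(V \right)} = 9 + V^{2}$ ($B{\left(V \right)} = V V - -9 = V^{2} + 9 = 9 + V^{2}$)
$\frac{\left(-1\right) 42}{B{\left(-18 \right)}} = \frac{\left(-1\right) 42}{9 + \left(-18\right)^{2}} = \frac{1}{9 + 324} \left(-42\right) = \frac{1}{333} \left(-42\right) = - \frac{14}{111}$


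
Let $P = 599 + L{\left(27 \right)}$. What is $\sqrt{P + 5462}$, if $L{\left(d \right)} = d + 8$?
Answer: $4 \sqrt{381} \approx 78.077$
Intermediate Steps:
$L{\left(d \right)} = 8 + d$
$P = 634$ ($P = 599 + \left(8 + 27\right) = 599 + 35 = 634$)
$\sqrt{P + 5462} = \sqrt{634 + 5462} = \sqrt{6096} = 4 \sqrt{381}$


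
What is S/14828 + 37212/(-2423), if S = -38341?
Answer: -644679779/35928244 ≈ -17.944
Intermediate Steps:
S/14828 + 37212/(-2423) = -38341/14828 + 37212/(-2423) = -38341*1/14828 + 37212*(-1/2423) = -38341/14828 - 37212/2423 = -644679779/35928244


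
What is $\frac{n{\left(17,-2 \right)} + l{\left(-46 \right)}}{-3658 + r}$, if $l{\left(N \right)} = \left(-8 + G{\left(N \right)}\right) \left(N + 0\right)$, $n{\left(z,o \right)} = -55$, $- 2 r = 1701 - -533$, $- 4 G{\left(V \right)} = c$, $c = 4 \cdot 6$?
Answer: $- \frac{589}{4775} \approx -0.12335$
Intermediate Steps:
$c = 24$
$G{\left(V \right)} = -6$ ($G{\left(V \right)} = \left(- \frac{1}{4}\right) 24 = -6$)
$r = -1117$ ($r = - \frac{1701 - -533}{2} = - \frac{1701 + 533}{2} = \left(- \frac{1}{2}\right) 2234 = -1117$)
$l{\left(N \right)} = - 14 N$ ($l{\left(N \right)} = \left(-8 - 6\right) \left(N + 0\right) = - 14 N$)
$\frac{n{\left(17,-2 \right)} + l{\left(-46 \right)}}{-3658 + r} = \frac{-55 - -644}{-3658 - 1117} = \frac{-55 + 644}{-4775} = 589 \left(- \frac{1}{4775}\right) = - \frac{589}{4775}$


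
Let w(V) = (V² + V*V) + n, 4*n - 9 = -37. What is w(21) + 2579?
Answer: 3454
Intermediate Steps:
n = -7 (n = 9/4 + (¼)*(-37) = 9/4 - 37/4 = -7)
w(V) = -7 + 2*V² (w(V) = (V² + V*V) - 7 = (V² + V²) - 7 = 2*V² - 7 = -7 + 2*V²)
w(21) + 2579 = (-7 + 2*21²) + 2579 = (-7 + 2*441) + 2579 = (-7 + 882) + 2579 = 875 + 2579 = 3454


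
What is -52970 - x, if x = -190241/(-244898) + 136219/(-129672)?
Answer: -841064264967305/15878206728 ≈ -52970.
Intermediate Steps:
x = -4345414855/15878206728 (x = -190241*(-1/244898) + 136219*(-1/129672) = 190241/244898 - 136219/129672 = -4345414855/15878206728 ≈ -0.27367)
-52970 - x = -52970 - 1*(-4345414855/15878206728) = -52970 + 4345414855/15878206728 = -841064264967305/15878206728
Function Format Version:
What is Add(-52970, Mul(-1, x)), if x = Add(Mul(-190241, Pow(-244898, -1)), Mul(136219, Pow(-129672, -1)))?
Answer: Rational(-841064264967305, 15878206728) ≈ -52970.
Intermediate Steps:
x = Rational(-4345414855, 15878206728) (x = Add(Mul(-190241, Rational(-1, 244898)), Mul(136219, Rational(-1, 129672))) = Add(Rational(190241, 244898), Rational(-136219, 129672)) = Rational(-4345414855, 15878206728) ≈ -0.27367)
Add(-52970, Mul(-1, x)) = Add(-52970, Mul(-1, Rational(-4345414855, 15878206728))) = Add(-52970, Rational(4345414855, 15878206728)) = Rational(-841064264967305, 15878206728)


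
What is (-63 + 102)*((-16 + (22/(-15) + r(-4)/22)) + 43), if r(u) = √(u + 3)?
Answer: 4979/5 + 39*I/22 ≈ 995.8 + 1.7727*I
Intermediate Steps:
r(u) = √(3 + u)
(-63 + 102)*((-16 + (22/(-15) + r(-4)/22)) + 43) = (-63 + 102)*((-16 + (22/(-15) + √(3 - 4)/22)) + 43) = 39*((-16 + (22*(-1/15) + √(-1)*(1/22))) + 43) = 39*((-16 + (-22/15 + I*(1/22))) + 43) = 39*((-16 + (-22/15 + I/22)) + 43) = 39*((-262/15 + I/22) + 43) = 39*(383/15 + I/22) = 4979/5 + 39*I/22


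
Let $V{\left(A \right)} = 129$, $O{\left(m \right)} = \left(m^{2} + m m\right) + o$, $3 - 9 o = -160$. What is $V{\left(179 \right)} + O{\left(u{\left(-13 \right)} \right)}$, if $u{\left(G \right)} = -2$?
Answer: $\frac{1396}{9} \approx 155.11$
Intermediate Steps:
$o = \frac{163}{9}$ ($o = \frac{1}{3} - - \frac{160}{9} = \frac{1}{3} + \frac{160}{9} = \frac{163}{9} \approx 18.111$)
$O{\left(m \right)} = \frac{163}{9} + 2 m^{2}$ ($O{\left(m \right)} = \left(m^{2} + m m\right) + \frac{163}{9} = \left(m^{2} + m^{2}\right) + \frac{163}{9} = 2 m^{2} + \frac{163}{9} = \frac{163}{9} + 2 m^{2}$)
$V{\left(179 \right)} + O{\left(u{\left(-13 \right)} \right)} = 129 + \left(\frac{163}{9} + 2 \left(-2\right)^{2}\right) = 129 + \left(\frac{163}{9} + 2 \cdot 4\right) = 129 + \left(\frac{163}{9} + 8\right) = 129 + \frac{235}{9} = \frac{1396}{9}$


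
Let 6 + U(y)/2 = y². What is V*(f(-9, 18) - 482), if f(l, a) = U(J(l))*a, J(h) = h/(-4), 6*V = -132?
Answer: 22693/2 ≈ 11347.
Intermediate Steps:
V = -22 (V = (⅙)*(-132) = -22)
J(h) = -h/4 (J(h) = h*(-¼) = -h/4)
U(y) = -12 + 2*y²
f(l, a) = a*(-12 + l²/8) (f(l, a) = (-12 + 2*(-l/4)²)*a = (-12 + 2*(l²/16))*a = (-12 + l²/8)*a = a*(-12 + l²/8))
V*(f(-9, 18) - 482) = -22*((⅛)*18*(-96 + (-9)²) - 482) = -22*((⅛)*18*(-96 + 81) - 482) = -22*((⅛)*18*(-15) - 482) = -22*(-135/4 - 482) = -22*(-2063/4) = 22693/2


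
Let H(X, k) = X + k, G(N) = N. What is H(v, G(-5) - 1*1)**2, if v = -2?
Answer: 64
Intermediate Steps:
H(v, G(-5) - 1*1)**2 = (-2 + (-5 - 1*1))**2 = (-2 + (-5 - 1))**2 = (-2 - 6)**2 = (-8)**2 = 64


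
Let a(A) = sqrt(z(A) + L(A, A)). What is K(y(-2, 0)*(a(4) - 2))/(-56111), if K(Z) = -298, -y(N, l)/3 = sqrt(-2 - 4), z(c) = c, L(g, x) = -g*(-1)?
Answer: 298/56111 ≈ 0.0053109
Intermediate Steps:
L(g, x) = g
y(N, l) = -3*I*sqrt(6) (y(N, l) = -3*sqrt(-2 - 4) = -3*I*sqrt(6))
a(A) = sqrt(2)*sqrt(A) (a(A) = sqrt(A + A) = sqrt(2*A) = sqrt(2)*sqrt(A))
K(y(-2, 0)*(a(4) - 2))/(-56111) = -298/(-56111) = -298*(-1/56111) = 298/56111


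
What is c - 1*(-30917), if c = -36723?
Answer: -5806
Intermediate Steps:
c - 1*(-30917) = -36723 - 1*(-30917) = -36723 + 30917 = -5806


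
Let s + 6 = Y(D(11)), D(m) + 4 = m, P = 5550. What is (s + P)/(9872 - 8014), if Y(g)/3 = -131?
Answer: 5151/1858 ≈ 2.7723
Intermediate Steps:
D(m) = -4 + m
Y(g) = -393 (Y(g) = 3*(-131) = -393)
s = -399 (s = -6 - 393 = -399)
(s + P)/(9872 - 8014) = (-399 + 5550)/(9872 - 8014) = 5151/1858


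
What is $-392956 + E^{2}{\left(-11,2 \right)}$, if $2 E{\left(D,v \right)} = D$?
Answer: $- \frac{1571703}{4} \approx -3.9293 \cdot 10^{5}$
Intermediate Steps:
$E{\left(D,v \right)} = \frac{D}{2}$
$-392956 + E^{2}{\left(-11,2 \right)} = -392956 + \left(\frac{1}{2} \left(-11\right)\right)^{2} = -392956 + \left(- \frac{11}{2}\right)^{2} = -392956 + \frac{121}{4} = - \frac{1571703}{4}$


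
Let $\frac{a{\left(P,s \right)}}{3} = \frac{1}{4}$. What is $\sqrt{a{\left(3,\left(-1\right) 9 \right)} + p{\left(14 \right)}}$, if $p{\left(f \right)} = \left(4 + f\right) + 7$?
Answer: $\frac{\sqrt{103}}{2} \approx 5.0744$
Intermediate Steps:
$a{\left(P,s \right)} = \frac{3}{4}$
$p{\left(f \right)} = 11 + f$
$\sqrt{a{\left(3,\left(-1\right) 9 \right)} + p{\left(14 \right)}} = \sqrt{\frac{3}{4} + \left(11 + 14\right)} = \sqrt{\frac{3}{4} + 25} = \sqrt{\frac{103}{4}} = \frac{\sqrt{103}}{2}$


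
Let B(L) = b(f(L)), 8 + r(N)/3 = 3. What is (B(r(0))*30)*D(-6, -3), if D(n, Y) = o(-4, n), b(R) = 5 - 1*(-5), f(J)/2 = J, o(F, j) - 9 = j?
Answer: 900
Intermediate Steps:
o(F, j) = 9 + j
r(N) = -15 (r(N) = -24 + 3*3 = -24 + 9 = -15)
f(J) = 2*J
b(R) = 10 (b(R) = 5 + 5 = 10)
B(L) = 10
D(n, Y) = 9 + n
(B(r(0))*30)*D(-6, -3) = (10*30)*(9 - 6) = 300*3 = 900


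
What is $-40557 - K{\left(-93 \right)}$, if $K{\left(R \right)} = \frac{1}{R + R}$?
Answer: $- \frac{7543601}{186} \approx -40557.0$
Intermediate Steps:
$K{\left(R \right)} = \frac{1}{2 R}$
$-40557 - K{\left(-93 \right)} = -40557 - \frac{1}{2 \left(-93\right)} = -40557 - \frac{1}{2} \left(- \frac{1}{93}\right) = -40557 - - \frac{1}{186} = -40557 + \frac{1}{186} = - \frac{7543601}{186}$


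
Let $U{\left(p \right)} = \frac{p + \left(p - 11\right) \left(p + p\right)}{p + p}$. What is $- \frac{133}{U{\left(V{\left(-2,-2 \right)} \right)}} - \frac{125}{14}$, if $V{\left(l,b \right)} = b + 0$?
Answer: $\frac{599}{350} \approx 1.7114$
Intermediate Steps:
$V{\left(l,b \right)} = b$
$U{\left(p \right)} = \frac{p + 2 p \left(-11 + p\right)}{2 p}$ ($U{\left(p \right)} = \frac{p + \left(-11 + p\right) 2 p}{2 p} = \left(p + 2 p \left(-11 + p\right)\right) \frac{1}{2 p} = \frac{p + 2 p \left(-11 + p\right)}{2 p}$)
$- \frac{133}{U{\left(V{\left(-2,-2 \right)} \right)}} - \frac{125}{14} = - \frac{133}{- \frac{21}{2} - 2} - \frac{125}{14} = - \frac{133}{- \frac{25}{2}} - \frac{125}{14} = \left(-133\right) \left(- \frac{2}{25}\right) - \frac{125}{14} = \frac{266}{25} - \frac{125}{14} = \frac{599}{350}$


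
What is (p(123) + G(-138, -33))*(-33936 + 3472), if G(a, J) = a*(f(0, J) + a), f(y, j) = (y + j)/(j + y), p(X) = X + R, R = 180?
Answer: -585182976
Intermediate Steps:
p(X) = 180 + X (p(X) = X + 180 = 180 + X)
f(y, j) = 1 (f(y, j) = (j + y)/(j + y) = 1)
G(a, J) = a*(1 + a)
(p(123) + G(-138, -33))*(-33936 + 3472) = ((180 + 123) - 138*(1 - 138))*(-33936 + 3472) = (303 - 138*(-137))*(-30464) = (303 + 18906)*(-30464) = 19209*(-30464) = -585182976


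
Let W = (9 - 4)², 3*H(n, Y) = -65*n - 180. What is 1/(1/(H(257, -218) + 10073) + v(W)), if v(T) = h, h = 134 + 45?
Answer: 13334/2386789 ≈ 0.0055866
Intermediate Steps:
H(n, Y) = -60 - 65*n/3 (H(n, Y) = (-65*n - 180)/3 = (-180 - 65*n)/3 = -60 - 65*n/3)
W = 25 (W = 5² = 25)
h = 179
v(T) = 179
1/(1/(H(257, -218) + 10073) + v(W)) = 1/(1/((-60 - 65/3*257) + 10073) + 179) = 1/(1/((-60 - 16705/3) + 10073) + 179) = 1/(1/(-16885/3 + 10073) + 179) = 1/(1/(13334/3) + 179) = 1/(3/13334 + 179) = 1/(2386789/13334) = 13334/2386789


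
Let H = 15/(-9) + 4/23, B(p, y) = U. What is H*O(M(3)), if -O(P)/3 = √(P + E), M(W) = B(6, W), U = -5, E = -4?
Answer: 309*I/23 ≈ 13.435*I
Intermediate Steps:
B(p, y) = -5
M(W) = -5
O(P) = -3*√(-4 + P) (O(P) = -3*√(P - 4) = -3*√(-4 + P))
H = -103/69 (H = 15*(-⅑) + 4*(1/23) = -5/3 + 4/23 = -103/69 ≈ -1.4928)
H*O(M(3)) = -(-103)*√(-4 - 5)/23 = -(-103)*√(-9)/23 = -(-103)*3*I/23 = -(-309)*I/23 = 309*I/23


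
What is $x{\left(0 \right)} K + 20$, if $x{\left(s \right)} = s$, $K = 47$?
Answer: $20$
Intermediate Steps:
$x{\left(0 \right)} K + 20 = 0 \cdot 47 + 20 = 0 + 20 = 20$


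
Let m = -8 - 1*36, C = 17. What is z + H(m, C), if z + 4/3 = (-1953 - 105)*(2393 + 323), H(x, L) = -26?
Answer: -16768666/3 ≈ -5.5896e+6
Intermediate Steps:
m = -44 (m = -8 - 36 = -44)
z = -16768588/3 (z = -4/3 + (-1953 - 105)*(2393 + 323) = -4/3 - 2058*2716 = -4/3 - 5589528 = -16768588/3 ≈ -5.5895e+6)
z + H(m, C) = -16768588/3 - 26 = -16768666/3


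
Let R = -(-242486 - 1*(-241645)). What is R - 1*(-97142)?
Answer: 97983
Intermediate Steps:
R = 841 (R = -(-242486 + 241645) = -1*(-841) = 841)
R - 1*(-97142) = 841 - 1*(-97142) = 841 + 97142 = 97983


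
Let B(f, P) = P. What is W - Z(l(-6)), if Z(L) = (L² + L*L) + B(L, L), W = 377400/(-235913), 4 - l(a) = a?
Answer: -49919130/235913 ≈ -211.60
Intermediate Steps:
l(a) = 4 - a
W = -377400/235913 (W = 377400*(-1/235913) = -377400/235913 ≈ -1.5997)
Z(L) = L + 2*L² (Z(L) = (L² + L*L) + L = (L² + L²) + L = 2*L² + L = L + 2*L²)
W - Z(l(-6)) = -377400/235913 - (4 - 1*(-6))*(1 + 2*(4 - 1*(-6))) = -377400/235913 - (4 + 6)*(1 + 2*(4 + 6)) = -377400/235913 - 10*(1 + 2*10) = -377400/235913 - 10*(1 + 20) = -377400/235913 - 10*21 = -377400/235913 - 1*210 = -377400/235913 - 210 = -49919130/235913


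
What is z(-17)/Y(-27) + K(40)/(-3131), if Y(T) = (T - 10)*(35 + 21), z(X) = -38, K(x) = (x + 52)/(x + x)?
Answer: 72872/4054645 ≈ 0.017972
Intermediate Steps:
K(x) = (52 + x)/(2*x) (K(x) = (52 + x)/((2*x)) = (52 + x)*(1/(2*x)) = (52 + x)/(2*x))
Y(T) = -560 + 56*T (Y(T) = (-10 + T)*56 = -560 + 56*T)
z(-17)/Y(-27) + K(40)/(-3131) = -38/(-560 + 56*(-27)) + ((1/2)*(52 + 40)/40)/(-3131) = -38/(-560 - 1512) + ((1/2)*(1/40)*92)*(-1/3131) = -38/(-2072) + (23/20)*(-1/3131) = -38*(-1/2072) - 23/62620 = 19/1036 - 23/62620 = 72872/4054645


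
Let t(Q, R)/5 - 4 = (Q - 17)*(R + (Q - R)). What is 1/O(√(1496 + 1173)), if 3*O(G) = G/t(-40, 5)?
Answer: 34260*√2669/2669 ≈ 663.15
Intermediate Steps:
t(Q, R) = 20 + 5*Q*(-17 + Q) (t(Q, R) = 20 + 5*((Q - 17)*(R + (Q - R))) = 20 + 5*((-17 + Q)*Q) = 20 + 5*(Q*(-17 + Q)) = 20 + 5*Q*(-17 + Q))
O(G) = G/34260 (O(G) = (G/(20 - 85*(-40) + 5*(-40)²))/3 = (G/(20 + 3400 + 5*1600))/3 = (G/(20 + 3400 + 8000))/3 = (G/11420)/3 = G/34260)
1/O(√(1496 + 1173)) = 1/(√(1496 + 1173)/34260) = 1/(√2669/34260) = 34260*√2669/2669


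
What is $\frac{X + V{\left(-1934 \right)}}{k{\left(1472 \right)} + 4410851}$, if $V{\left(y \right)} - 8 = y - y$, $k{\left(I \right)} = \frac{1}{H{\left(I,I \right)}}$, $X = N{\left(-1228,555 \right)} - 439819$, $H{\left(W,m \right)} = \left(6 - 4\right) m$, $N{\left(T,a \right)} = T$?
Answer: $- \frac{432806272}{4328515115} \approx -0.09999$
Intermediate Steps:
$H{\left(W,m \right)} = 2 m$
$X = -441047$ ($X = -1228 - 439819 = -441047$)
$k{\left(I \right)} = \frac{1}{2 I}$
$V{\left(y \right)} = 8$ ($V{\left(y \right)} = 8 + \left(y - y\right) = 8 + 0 = 8$)
$\frac{X + V{\left(-1934 \right)}}{k{\left(1472 \right)} + 4410851} = \frac{-441047 + 8}{\frac{1}{2 \cdot 1472} + 4410851} = - \frac{441039}{\frac{1}{2} \cdot \frac{1}{1472} + 4410851} = - \frac{441039}{\frac{1}{2944} + 4410851} = - \frac{441039}{\frac{12985545345}{2944}} = \left(-441039\right) \frac{2944}{12985545345} = - \frac{432806272}{4328515115}$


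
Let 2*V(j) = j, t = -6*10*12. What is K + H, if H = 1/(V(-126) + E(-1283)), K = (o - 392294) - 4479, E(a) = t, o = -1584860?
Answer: -1551618640/783 ≈ -1.9816e+6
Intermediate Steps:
t = -720 (t = -60*12 = -720)
E(a) = -720
V(j) = j/2
K = -1981633 (K = (-1584860 - 392294) - 4479 = -1977154 - 4479 = -1981633)
H = -1/783 (H = 1/((½)*(-126) - 720) = 1/(-63 - 720) = 1/(-783) = -1/783 ≈ -0.0012771)
K + H = -1981633 - 1/783 = -1551618640/783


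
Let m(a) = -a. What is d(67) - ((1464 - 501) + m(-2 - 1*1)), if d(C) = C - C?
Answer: -966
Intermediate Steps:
d(C) = 0
d(67) - ((1464 - 501) + m(-2 - 1*1)) = 0 - ((1464 - 501) - (-2 - 1*1)) = 0 - (963 - (-2 - 1)) = 0 - (963 - 1*(-3)) = 0 - (963 + 3) = 0 - 1*966 = 0 - 966 = -966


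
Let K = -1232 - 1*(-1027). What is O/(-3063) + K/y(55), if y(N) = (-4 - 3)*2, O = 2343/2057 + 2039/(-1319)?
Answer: 154878523339/10576973946 ≈ 14.643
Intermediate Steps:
O = -100346/246653 (O = 2343*(1/2057) + 2039*(-1/1319) = 213/187 - 2039/1319 = -100346/246653 ≈ -0.40683)
K = -205 (K = -1232 + 1027 = -205)
y(N) = -14 (y(N) = -7*2 = -14)
O/(-3063) + K/y(55) = -100346/246653/(-3063) - 205/(-14) = -100346/246653*(-1/3063) - 205*(-1/14) = 100346/755498139 + 205/14 = 154878523339/10576973946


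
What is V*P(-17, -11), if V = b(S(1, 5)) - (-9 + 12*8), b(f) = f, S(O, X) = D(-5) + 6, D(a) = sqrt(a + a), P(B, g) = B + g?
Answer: 2268 - 28*I*sqrt(10) ≈ 2268.0 - 88.544*I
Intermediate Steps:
D(a) = sqrt(2)*sqrt(a) (D(a) = sqrt(2*a) = sqrt(2)*sqrt(a))
S(O, X) = 6 + I*sqrt(10) (S(O, X) = sqrt(2)*sqrt(-5) + 6 = sqrt(2)*(I*sqrt(5)) + 6 = I*sqrt(10) + 6 = 6 + I*sqrt(10))
V = -81 + I*sqrt(10) (V = (6 + I*sqrt(10)) - (-9 + 12*8) = (6 + I*sqrt(10)) - (-9 + 96) = (6 + I*sqrt(10)) - 1*87 = (6 + I*sqrt(10)) - 87 = -81 + I*sqrt(10) ≈ -81.0 + 3.1623*I)
V*P(-17, -11) = (-81 + I*sqrt(10))*(-17 - 11) = (-81 + I*sqrt(10))*(-28) = 2268 - 28*I*sqrt(10)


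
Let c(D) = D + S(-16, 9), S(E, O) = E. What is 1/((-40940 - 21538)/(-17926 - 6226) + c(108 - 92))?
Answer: 12076/31239 ≈ 0.38657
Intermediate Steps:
c(D) = -16 + D (c(D) = D - 16 = -16 + D)
1/((-40940 - 21538)/(-17926 - 6226) + c(108 - 92)) = 1/((-40940 - 21538)/(-17926 - 6226) + (-16 + (108 - 92))) = 1/(-62478/(-24152) + (-16 + 16)) = 1/(-62478*(-1/24152) + 0) = 1/(31239/12076 + 0) = 1/(31239/12076) = 12076/31239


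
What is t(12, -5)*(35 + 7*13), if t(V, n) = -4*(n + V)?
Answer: -3528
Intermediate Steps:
t(V, n) = -4*V - 4*n (t(V, n) = -4*(V + n) = -4*V - 4*n)
t(12, -5)*(35 + 7*13) = (-4*12 - 4*(-5))*(35 + 7*13) = (-48 + 20)*(35 + 91) = -28*126 = -3528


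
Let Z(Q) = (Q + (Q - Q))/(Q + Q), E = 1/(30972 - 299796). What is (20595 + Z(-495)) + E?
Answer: 5536564691/268824 ≈ 20596.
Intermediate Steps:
E = -1/268824 (E = 1/(-268824) = -1/268824 ≈ -3.7199e-6)
Z(Q) = 1/2 (Z(Q) = (Q + 0)/((2*Q)) = Q*(1/(2*Q)) = 1/2)
(20595 + Z(-495)) + E = (20595 + 1/2) - 1/268824 = 41191/2 - 1/268824 = 5536564691/268824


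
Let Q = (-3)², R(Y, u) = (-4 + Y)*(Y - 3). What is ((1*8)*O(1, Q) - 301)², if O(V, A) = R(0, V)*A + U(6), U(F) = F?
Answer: 373321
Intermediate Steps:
R(Y, u) = (-4 + Y)*(-3 + Y)
Q = 9
O(V, A) = 6 + 12*A (O(V, A) = (12 + 0² - 7*0)*A + 6 = (12 + 0 + 0)*A + 6 = 12*A + 6 = 6 + 12*A)
((1*8)*O(1, Q) - 301)² = ((1*8)*(6 + 12*9) - 301)² = (8*(6 + 108) - 301)² = (8*114 - 301)² = (912 - 301)² = 611² = 373321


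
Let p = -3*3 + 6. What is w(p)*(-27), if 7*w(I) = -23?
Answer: 621/7 ≈ 88.714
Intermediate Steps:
p = -3 (p = -9 + 6 = -3)
w(I) = -23/7 (w(I) = (⅐)*(-23) = -23/7)
w(p)*(-27) = -23/7*(-27) = 621/7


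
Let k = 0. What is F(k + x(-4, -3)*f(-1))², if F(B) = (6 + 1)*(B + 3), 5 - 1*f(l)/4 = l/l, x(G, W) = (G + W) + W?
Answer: 1207801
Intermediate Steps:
x(G, W) = G + 2*W
f(l) = 16 (f(l) = 20 - 4*l/l = 20 - 4*1 = 20 - 4 = 16)
F(B) = 21 + 7*B (F(B) = 7*(3 + B) = 21 + 7*B)
F(k + x(-4, -3)*f(-1))² = (21 + 7*(0 + (-4 + 2*(-3))*16))² = (21 + 7*(0 + (-4 - 6)*16))² = (21 + 7*(0 - 10*16))² = (21 + 7*(0 - 160))² = (21 + 7*(-160))² = (21 - 1120)² = (-1099)² = 1207801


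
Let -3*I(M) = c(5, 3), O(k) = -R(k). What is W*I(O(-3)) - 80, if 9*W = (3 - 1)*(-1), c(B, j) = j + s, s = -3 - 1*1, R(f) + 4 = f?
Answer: -2162/27 ≈ -80.074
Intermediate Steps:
R(f) = -4 + f
s = -4 (s = -3 - 1 = -4)
O(k) = 4 - k (O(k) = -(-4 + k) = 4 - k)
c(B, j) = -4 + j (c(B, j) = j - 4 = -4 + j)
I(M) = ⅓ (I(M) = -(-4 + 3)/3 = -⅓*(-1) = ⅓)
W = -2/9 (W = ((3 - 1)*(-1))/9 = (2*(-1))/9 = (⅑)*(-2) = -2/9 ≈ -0.22222)
W*I(O(-3)) - 80 = -2/9*⅓ - 80 = -2/27 - 80 = -2162/27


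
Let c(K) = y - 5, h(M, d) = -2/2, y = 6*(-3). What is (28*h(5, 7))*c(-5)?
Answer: 644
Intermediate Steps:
y = -18
h(M, d) = -1 (h(M, d) = -2*½ = -1)
c(K) = -23 (c(K) = -18 - 5 = -23)
(28*h(5, 7))*c(-5) = (28*(-1))*(-23) = -28*(-23) = 644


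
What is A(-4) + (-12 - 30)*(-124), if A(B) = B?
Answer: 5204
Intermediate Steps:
A(-4) + (-12 - 30)*(-124) = -4 + (-12 - 30)*(-124) = -4 - 42*(-124) = -4 + 5208 = 5204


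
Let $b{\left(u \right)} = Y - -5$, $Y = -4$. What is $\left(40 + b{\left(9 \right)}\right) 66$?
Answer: $2706$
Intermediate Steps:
$b{\left(u \right)} = 1$ ($b{\left(u \right)} = -4 - -5 = -4 + 5 = 1$)
$\left(40 + b{\left(9 \right)}\right) 66 = \left(40 + 1\right) 66 = 41 \cdot 66 = 2706$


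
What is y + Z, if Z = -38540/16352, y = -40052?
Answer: -163742211/4088 ≈ -40054.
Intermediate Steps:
Z = -9635/4088 (Z = -38540*1/16352 = -9635/4088 ≈ -2.3569)
y + Z = -40052 - 9635/4088 = -163742211/4088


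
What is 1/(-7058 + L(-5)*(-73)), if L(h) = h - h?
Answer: -1/7058 ≈ -0.00014168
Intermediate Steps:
L(h) = 0
1/(-7058 + L(-5)*(-73)) = 1/(-7058 + 0*(-73)) = 1/(-7058 + 0) = 1/(-7058) = -1/7058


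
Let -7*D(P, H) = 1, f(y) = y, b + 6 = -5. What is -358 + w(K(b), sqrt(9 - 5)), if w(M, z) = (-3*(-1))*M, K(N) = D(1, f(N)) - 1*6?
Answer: -2635/7 ≈ -376.43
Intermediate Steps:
b = -11 (b = -6 - 5 = -11)
D(P, H) = -1/7 (D(P, H) = -1/7*1 = -1/7)
K(N) = -43/7 (K(N) = -1/7 - 1*6 = -1/7 - 6 = -43/7)
w(M, z) = 3*M
-358 + w(K(b), sqrt(9 - 5)) = -358 + 3*(-43/7) = -358 - 129/7 = -2635/7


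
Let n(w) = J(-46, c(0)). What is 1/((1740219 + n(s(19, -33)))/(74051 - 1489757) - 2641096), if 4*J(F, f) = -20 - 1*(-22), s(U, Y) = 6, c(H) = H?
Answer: -2831412/7478034387991 ≈ -3.7863e-7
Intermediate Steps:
J(F, f) = 1/2 (J(F, f) = (-20 - 1*(-22))/4 = (-20 + 22)/4 = (1/4)*2 = 1/2)
n(w) = 1/2
1/((1740219 + n(s(19, -33)))/(74051 - 1489757) - 2641096) = 1/((1740219 + 1/2)/(74051 - 1489757) - 2641096) = 1/((3480439/2)/(-1415706) - 2641096) = 1/((3480439/2)*(-1/1415706) - 2641096) = 1/(-3480439/2831412 - 2641096) = 1/(-7478034387991/2831412) = -2831412/7478034387991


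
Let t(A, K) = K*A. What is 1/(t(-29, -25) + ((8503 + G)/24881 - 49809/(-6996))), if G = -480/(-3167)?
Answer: 183757232164/134595078171173 ≈ 0.0013653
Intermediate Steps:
G = 480/3167 (G = -480*(-1/3167) = 480/3167 ≈ 0.15156)
t(A, K) = A*K
1/(t(-29, -25) + ((8503 + G)/24881 - 49809/(-6996))) = 1/(-29*(-25) + ((8503 + 480/3167)/24881 - 49809/(-6996))) = 1/(725 + ((26929481/3167)*(1/24881) - 49809*(-1/6996))) = 1/(725 + (26929481/78798127 + 16603/2332)) = 1/(725 + 1371084852273/183757232164) = 1/(134595078171173/183757232164) = 183757232164/134595078171173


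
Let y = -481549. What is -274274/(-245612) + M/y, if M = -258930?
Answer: 97836342793/59137106494 ≈ 1.6544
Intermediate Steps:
-274274/(-245612) + M/y = -274274/(-245612) - 258930/(-481549) = -274274*(-1/245612) - 258930*(-1/481549) = 137137/122806 + 258930/481549 = 97836342793/59137106494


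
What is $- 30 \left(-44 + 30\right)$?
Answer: $420$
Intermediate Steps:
$- 30 \left(-44 + 30\right) = \left(-30\right) \left(-14\right) = 420$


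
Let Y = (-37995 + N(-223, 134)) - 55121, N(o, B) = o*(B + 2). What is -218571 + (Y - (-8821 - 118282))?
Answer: -214912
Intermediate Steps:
N(o, B) = o*(2 + B)
Y = -123444 (Y = (-37995 - 223*(2 + 134)) - 55121 = (-37995 - 223*136) - 55121 = (-37995 - 30328) - 55121 = -68323 - 55121 = -123444)
-218571 + (Y - (-8821 - 118282)) = -218571 + (-123444 - (-8821 - 118282)) = -218571 + (-123444 - 1*(-127103)) = -218571 + (-123444 + 127103) = -218571 + 3659 = -214912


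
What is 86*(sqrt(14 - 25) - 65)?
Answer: -5590 + 86*I*sqrt(11) ≈ -5590.0 + 285.23*I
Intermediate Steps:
86*(sqrt(14 - 25) - 65) = 86*(sqrt(-11) - 65) = 86*(I*sqrt(11) - 65) = 86*(-65 + I*sqrt(11)) = -5590 + 86*I*sqrt(11)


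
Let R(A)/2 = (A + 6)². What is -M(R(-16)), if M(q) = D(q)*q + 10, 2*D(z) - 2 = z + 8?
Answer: -21010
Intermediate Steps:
R(A) = 2*(6 + A)² (R(A) = 2*(A + 6)² = 2*(6 + A)²)
D(z) = 5 + z/2 (D(z) = 1 + (z + 8)/2 = 1 + (8 + z)/2 = 1 + (4 + z/2) = 5 + z/2)
M(q) = 10 + q*(5 + q/2) (M(q) = (5 + q/2)*q + 10 = q*(5 + q/2) + 10 = 10 + q*(5 + q/2))
-M(R(-16)) = -(10 + (2*(6 - 16)²)*(10 + 2*(6 - 16)²)/2) = -(10 + (2*(-10)²)*(10 + 2*(-10)²)/2) = -(10 + (2*100)*(10 + 2*100)/2) = -(10 + (½)*200*(10 + 200)) = -(10 + (½)*200*210) = -(10 + 21000) = -1*21010 = -21010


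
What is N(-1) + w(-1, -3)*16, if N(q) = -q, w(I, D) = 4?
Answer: 65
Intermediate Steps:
N(-1) + w(-1, -3)*16 = -1*(-1) + 4*16 = 1 + 64 = 65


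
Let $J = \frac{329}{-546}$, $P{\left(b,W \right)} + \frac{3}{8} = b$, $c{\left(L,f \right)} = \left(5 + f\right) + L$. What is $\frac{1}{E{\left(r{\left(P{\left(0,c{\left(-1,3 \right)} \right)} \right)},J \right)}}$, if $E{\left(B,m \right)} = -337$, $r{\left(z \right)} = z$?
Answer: $- \frac{1}{337} \approx -0.0029674$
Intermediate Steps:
$c{\left(L,f \right)} = 5 + L + f$
$P{\left(b,W \right)} = - \frac{3}{8} + b$
$J = - \frac{47}{78}$ ($J = 329 \left(- \frac{1}{546}\right) = - \frac{47}{78} \approx -0.60256$)
$\frac{1}{E{\left(r{\left(P{\left(0,c{\left(-1,3 \right)} \right)} \right)},J \right)}} = \frac{1}{-337} = - \frac{1}{337}$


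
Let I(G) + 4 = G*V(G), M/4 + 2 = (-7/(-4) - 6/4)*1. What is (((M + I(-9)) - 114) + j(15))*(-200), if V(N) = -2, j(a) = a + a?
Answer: 15400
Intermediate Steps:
j(a) = 2*a
M = -7 (M = -8 + 4*((-7/(-4) - 6/4)*1) = -8 + 4*((-7*(-¼) - 6*¼)*1) = -8 + 4*((7/4 - 3/2)*1) = -8 + 4*((¼)*1) = -8 + 4*(¼) = -8 + 1 = -7)
I(G) = -4 - 2*G (I(G) = -4 + G*(-2) = -4 - 2*G)
(((M + I(-9)) - 114) + j(15))*(-200) = (((-7 + (-4 - 2*(-9))) - 114) + 2*15)*(-200) = (((-7 + (-4 + 18)) - 114) + 30)*(-200) = (((-7 + 14) - 114) + 30)*(-200) = ((7 - 114) + 30)*(-200) = (-107 + 30)*(-200) = -77*(-200) = 15400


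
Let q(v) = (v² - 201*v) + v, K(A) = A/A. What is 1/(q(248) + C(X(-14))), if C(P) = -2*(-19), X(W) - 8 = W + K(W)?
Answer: 1/11942 ≈ 8.3738e-5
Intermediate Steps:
K(A) = 1
X(W) = 9 + W (X(W) = 8 + (W + 1) = 8 + (1 + W) = 9 + W)
q(v) = v² - 200*v
C(P) = 38
1/(q(248) + C(X(-14))) = 1/(248*(-200 + 248) + 38) = 1/(248*48 + 38) = 1/(11904 + 38) = 1/11942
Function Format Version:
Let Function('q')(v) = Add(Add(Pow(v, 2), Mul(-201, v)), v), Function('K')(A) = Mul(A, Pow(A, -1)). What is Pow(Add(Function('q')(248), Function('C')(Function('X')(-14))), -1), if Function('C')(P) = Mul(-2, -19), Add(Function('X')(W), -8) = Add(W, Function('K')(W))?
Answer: Rational(1, 11942) ≈ 8.3738e-5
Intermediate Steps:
Function('K')(A) = 1
Function('X')(W) = Add(9, W) (Function('X')(W) = Add(8, Add(W, 1)) = Add(8, Add(1, W)) = Add(9, W))
Function('q')(v) = Add(Pow(v, 2), Mul(-200, v))
Function('C')(P) = 38
Pow(Add(Function('q')(248), Function('C')(Function('X')(-14))), -1) = Pow(Add(Mul(248, Add(-200, 248)), 38), -1) = Pow(Add(Mul(248, 48), 38), -1) = Pow(Add(11904, 38), -1) = Pow(11942, -1) = Rational(1, 11942)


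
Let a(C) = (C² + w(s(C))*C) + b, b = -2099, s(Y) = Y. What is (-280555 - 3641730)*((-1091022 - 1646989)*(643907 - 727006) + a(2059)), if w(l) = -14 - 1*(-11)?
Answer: -892438319116146790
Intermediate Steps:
w(l) = -3 (w(l) = -14 + 11 = -3)
a(C) = -2099 + C² - 3*C (a(C) = (C² - 3*C) - 2099 = -2099 + C² - 3*C)
(-280555 - 3641730)*((-1091022 - 1646989)*(643907 - 727006) + a(2059)) = (-280555 - 3641730)*((-1091022 - 1646989)*(643907 - 727006) + (-2099 + 2059² - 3*2059)) = -3922285*(-2738011*(-83099) + (-2099 + 4239481 - 6177)) = -3922285*(227525976089 + 4231205) = -3922285*227530207294 = -892438319116146790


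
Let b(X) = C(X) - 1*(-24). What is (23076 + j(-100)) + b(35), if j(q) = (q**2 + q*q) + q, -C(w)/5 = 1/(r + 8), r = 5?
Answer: 558995/13 ≈ 43000.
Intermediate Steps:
C(w) = -5/13 (C(w) = -5/(5 + 8) = -5/13)
b(X) = 307/13 (b(X) = -5/13 - 1*(-24) = -5/13 + 24 = 307/13)
j(q) = q + 2*q**2 (j(q) = (q**2 + q**2) + q = 2*q**2 + q = q + 2*q**2)
(23076 + j(-100)) + b(35) = (23076 - 100*(1 + 2*(-100))) + 307/13 = (23076 - 100*(1 - 200)) + 307/13 = (23076 - 100*(-199)) + 307/13 = (23076 + 19900) + 307/13 = 42976 + 307/13 = 558995/13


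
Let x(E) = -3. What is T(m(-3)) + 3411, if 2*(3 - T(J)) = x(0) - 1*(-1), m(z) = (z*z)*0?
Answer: 3415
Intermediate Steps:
m(z) = 0 (m(z) = z²*0 = 0)
T(J) = 4 (T(J) = 3 - (-3 - 1*(-1))/2 = 3 - (-3 + 1)/2 = 3 - ½*(-2) = 3 + 1 = 4)
T(m(-3)) + 3411 = 4 + 3411 = 3415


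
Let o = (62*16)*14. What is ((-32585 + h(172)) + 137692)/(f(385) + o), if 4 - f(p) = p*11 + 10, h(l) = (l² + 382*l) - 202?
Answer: 200193/9647 ≈ 20.752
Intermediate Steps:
h(l) = -202 + l² + 382*l
f(p) = -6 - 11*p (f(p) = 4 - (p*11 + 10) = 4 - (11*p + 10) = 4 - (10 + 11*p) = 4 + (-10 - 11*p) = -6 - 11*p)
o = 13888 (o = 992*14 = 13888)
((-32585 + h(172)) + 137692)/(f(385) + o) = ((-32585 + (-202 + 172² + 382*172)) + 137692)/((-6 - 11*385) + 13888) = ((-32585 + (-202 + 29584 + 65704)) + 137692)/((-6 - 4235) + 13888) = ((-32585 + 95086) + 137692)/(-4241 + 13888) = (62501 + 137692)/9647 = 200193*(1/9647) = 200193/9647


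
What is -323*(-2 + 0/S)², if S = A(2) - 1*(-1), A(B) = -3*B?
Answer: -1292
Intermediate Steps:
S = -5 (S = -3*2 - 1*(-1) = -6 + 1 = -5)
-323*(-2 + 0/S)² = -323*(-2 + 0/(-5))² = -323*(-2 + 0*(-⅕))² = -323*(-2 + 0)² = -323*(-2)² = -323*4 = -1292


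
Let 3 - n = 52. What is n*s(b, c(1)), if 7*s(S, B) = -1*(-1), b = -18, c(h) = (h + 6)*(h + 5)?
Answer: -7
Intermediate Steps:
c(h) = (5 + h)*(6 + h) (c(h) = (6 + h)*(5 + h) = (5 + h)*(6 + h))
s(S, B) = 1/7 (s(S, B) = (-1*(-1))/7 = (1/7)*1 = 1/7)
n = -49 (n = 3 - 1*52 = 3 - 52 = -49)
n*s(b, c(1)) = -49*1/7 = -7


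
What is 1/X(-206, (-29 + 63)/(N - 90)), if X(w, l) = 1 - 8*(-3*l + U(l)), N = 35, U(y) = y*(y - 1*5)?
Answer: -3025/125903 ≈ -0.024026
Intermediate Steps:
U(y) = y*(-5 + y) (U(y) = y*(y - 5) = y*(-5 + y))
X(w, l) = 1 + 24*l - 8*l*(-5 + l) (X(w, l) = 1 - 8*(-3*l + l*(-5 + l)) = 1 + (24*l - 8*l*(-5 + l)) = 1 + 24*l - 8*l*(-5 + l))
1/X(-206, (-29 + 63)/(N - 90)) = 1/(1 - 8*(-29 + 63)²/(35 - 90)² + 64*((-29 + 63)/(35 - 90))) = 1/(1 - 8*(34/(-55))² + 64*(34/(-55))) = 1/(1 - 8*(34*(-1/55))² + 64*(34*(-1/55))) = 1/(1 - 8*(-34/55)² + 64*(-34/55)) = 1/(1 - 8*1156/3025 - 2176/55) = 1/(1 - 9248/3025 - 2176/55) = 1/(-125903/3025) = -3025/125903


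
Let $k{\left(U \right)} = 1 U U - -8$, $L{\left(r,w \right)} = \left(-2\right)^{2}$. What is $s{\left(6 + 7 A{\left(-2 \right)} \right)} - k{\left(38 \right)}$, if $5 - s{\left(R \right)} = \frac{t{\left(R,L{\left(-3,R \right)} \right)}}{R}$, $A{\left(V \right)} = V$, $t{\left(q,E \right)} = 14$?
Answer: $- \frac{5781}{4} \approx -1445.3$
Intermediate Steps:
$L{\left(r,w \right)} = 4$
$s{\left(R \right)} = 5 - \frac{14}{R}$
$k{\left(U \right)} = 8 + U^{2}$ ($k{\left(U \right)} = U U + 8 = U^{2} + 8 = 8 + U^{2}$)
$s{\left(6 + 7 A{\left(-2 \right)} \right)} - k{\left(38 \right)} = \left(5 - \frac{14}{6 + 7 \left(-2\right)}\right) - \left(8 + 38^{2}\right) = \left(5 - \frac{14}{6 - 14}\right) - \left(8 + 1444\right) = \left(5 - \frac{14}{-8}\right) - 1452 = \left(5 - - \frac{7}{4}\right) - 1452 = \left(5 + \frac{7}{4}\right) - 1452 = \frac{27}{4} - 1452 = - \frac{5781}{4}$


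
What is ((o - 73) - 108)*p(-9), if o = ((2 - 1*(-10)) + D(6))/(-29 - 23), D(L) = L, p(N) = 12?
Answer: -28290/13 ≈ -2176.2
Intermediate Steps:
o = -9/26 (o = ((2 - 1*(-10)) + 6)/(-29 - 23) = ((2 + 10) + 6)/(-52) = (12 + 6)*(-1/52) = 18*(-1/52) = -9/26 ≈ -0.34615)
((o - 73) - 108)*p(-9) = ((-9/26 - 73) - 108)*12 = (-1907/26 - 108)*12 = -4715/26*12 = -28290/13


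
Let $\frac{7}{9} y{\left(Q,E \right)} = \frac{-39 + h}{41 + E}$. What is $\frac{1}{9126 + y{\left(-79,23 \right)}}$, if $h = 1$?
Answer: $\frac{224}{2044053} \approx 0.00010959$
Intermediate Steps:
$y{\left(Q,E \right)} = - \frac{342}{7 \left(41 + E\right)}$ ($y{\left(Q,E \right)} = \frac{9 \frac{-39 + 1}{41 + E}}{7} = \frac{9 \left(- \frac{38}{41 + E}\right)}{7} = - \frac{342}{7 \left(41 + E\right)}$)
$\frac{1}{9126 + y{\left(-79,23 \right)}} = \frac{1}{9126 - \frac{342}{287 + 7 \cdot 23}} = \frac{1}{9126 - \frac{342}{287 + 161}} = \frac{1}{9126 - \frac{342}{448}} = \frac{1}{9126 - \frac{171}{224}} = \frac{1}{\frac{2044053}{224}} = \frac{224}{2044053}$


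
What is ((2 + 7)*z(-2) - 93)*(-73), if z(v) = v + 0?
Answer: 8103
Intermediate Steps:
z(v) = v
((2 + 7)*z(-2) - 93)*(-73) = ((2 + 7)*(-2) - 93)*(-73) = (9*(-2) - 93)*(-73) = (-18 - 93)*(-73) = -111*(-73) = 8103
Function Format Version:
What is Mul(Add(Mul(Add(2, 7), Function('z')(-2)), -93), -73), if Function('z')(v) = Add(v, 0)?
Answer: 8103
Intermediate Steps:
Function('z')(v) = v
Mul(Add(Mul(Add(2, 7), Function('z')(-2)), -93), -73) = Mul(Add(Mul(Add(2, 7), -2), -93), -73) = Mul(Add(Mul(9, -2), -93), -73) = Mul(Add(-18, -93), -73) = Mul(-111, -73) = 8103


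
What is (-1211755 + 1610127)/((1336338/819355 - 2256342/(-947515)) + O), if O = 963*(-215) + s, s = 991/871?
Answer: -13468994251286899195/7000036520144430211 ≈ -1.9241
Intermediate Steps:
s = 991/871 (s = 991*(1/871) = 991/871 ≈ 1.1378)
O = -180335204/871 (O = 963*(-215) + 991/871 = -207045 + 991/871 = -180335204/871 ≈ -2.0704e+5)
(-1211755 + 1610127)/((1336338/819355 - 2256342/(-947515)) + O) = (-1211755 + 1610127)/((1336338/819355 - 2256342/(-947515)) - 180335204/871) = 398372/((1336338*(1/819355) - 2256342*(-1/947515)) - 180335204/871) = 398372/((1336338/819355 + 2256342/947515) - 180335204/871) = 398372/(622989079896/155270230565 - 180335204/871) = 398372/(-28000146080577720844/135240370822115) = 398372*(-135240370822115/28000146080577720844) = -13468994251286899195/7000036520144430211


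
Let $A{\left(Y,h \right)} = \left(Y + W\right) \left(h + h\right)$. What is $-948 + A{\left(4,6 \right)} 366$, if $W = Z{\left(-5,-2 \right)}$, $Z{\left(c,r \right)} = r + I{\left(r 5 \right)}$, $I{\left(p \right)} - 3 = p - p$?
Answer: $21012$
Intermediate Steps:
$I{\left(p \right)} = 3$ ($I{\left(p \right)} = 3 + \left(p - p\right) = 3 + 0 = 3$)
$Z{\left(c,r \right)} = 3 + r$ ($Z{\left(c,r \right)} = r + 3 = 3 + r$)
$W = 1$ ($W = 3 - 2 = 1$)
$A{\left(Y,h \right)} = 2 h \left(1 + Y\right)$ ($A{\left(Y,h \right)} = \left(Y + 1\right) \left(h + h\right) = \left(1 + Y\right) 2 h = 2 h \left(1 + Y\right)$)
$-948 + A{\left(4,6 \right)} 366 = -948 + 2 \cdot 6 \left(1 + 4\right) 366 = -948 + 2 \cdot 6 \cdot 5 \cdot 366 = -948 + 60 \cdot 366 = -948 + 21960 = 21012$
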